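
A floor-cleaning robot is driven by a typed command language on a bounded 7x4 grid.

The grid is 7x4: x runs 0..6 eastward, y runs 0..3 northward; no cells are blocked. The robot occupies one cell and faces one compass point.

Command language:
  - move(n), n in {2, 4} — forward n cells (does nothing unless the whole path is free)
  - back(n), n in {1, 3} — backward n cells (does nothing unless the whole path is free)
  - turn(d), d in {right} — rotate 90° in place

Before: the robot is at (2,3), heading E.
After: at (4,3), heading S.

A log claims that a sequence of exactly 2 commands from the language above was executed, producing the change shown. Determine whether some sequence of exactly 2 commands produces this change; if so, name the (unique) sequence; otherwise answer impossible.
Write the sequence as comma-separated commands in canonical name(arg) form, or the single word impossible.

key: cell and facing (now S) both changed — the 2 commands mix motion and turning
t0: at (2,3), heading E
1. move(2) → at (4,3), heading E
2. turn(right) → at (4,3), heading S
all 25 alternatives checked — unique.

move(2), turn(right)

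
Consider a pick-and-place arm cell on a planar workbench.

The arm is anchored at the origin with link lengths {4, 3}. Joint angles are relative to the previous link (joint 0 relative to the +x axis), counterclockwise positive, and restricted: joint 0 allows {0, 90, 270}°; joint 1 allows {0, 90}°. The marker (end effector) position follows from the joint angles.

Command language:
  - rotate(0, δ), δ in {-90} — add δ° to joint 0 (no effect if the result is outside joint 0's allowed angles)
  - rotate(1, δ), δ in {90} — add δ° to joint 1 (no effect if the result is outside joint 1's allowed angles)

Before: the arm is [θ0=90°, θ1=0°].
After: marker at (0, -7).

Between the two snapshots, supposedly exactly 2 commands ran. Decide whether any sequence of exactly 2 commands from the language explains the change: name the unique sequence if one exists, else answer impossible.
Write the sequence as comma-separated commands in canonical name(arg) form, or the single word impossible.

t0: [θ0=90°, θ1=0°]
step 1 (rotate(0, -90)): [θ0=0°, θ1=0°]
step 2 (rotate(0, -90)): [θ0=270°, θ1=0°]
all 4 alternatives checked — unique.

rotate(0, -90), rotate(0, -90)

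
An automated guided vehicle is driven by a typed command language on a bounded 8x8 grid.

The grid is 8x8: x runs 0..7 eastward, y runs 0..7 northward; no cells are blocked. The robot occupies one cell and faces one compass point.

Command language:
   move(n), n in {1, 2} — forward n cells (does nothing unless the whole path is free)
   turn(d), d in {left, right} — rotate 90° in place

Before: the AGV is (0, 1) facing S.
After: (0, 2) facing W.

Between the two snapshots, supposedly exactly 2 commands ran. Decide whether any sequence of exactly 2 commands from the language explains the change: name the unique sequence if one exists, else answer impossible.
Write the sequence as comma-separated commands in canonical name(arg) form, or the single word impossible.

checked all 2-command options: none fits.

impossible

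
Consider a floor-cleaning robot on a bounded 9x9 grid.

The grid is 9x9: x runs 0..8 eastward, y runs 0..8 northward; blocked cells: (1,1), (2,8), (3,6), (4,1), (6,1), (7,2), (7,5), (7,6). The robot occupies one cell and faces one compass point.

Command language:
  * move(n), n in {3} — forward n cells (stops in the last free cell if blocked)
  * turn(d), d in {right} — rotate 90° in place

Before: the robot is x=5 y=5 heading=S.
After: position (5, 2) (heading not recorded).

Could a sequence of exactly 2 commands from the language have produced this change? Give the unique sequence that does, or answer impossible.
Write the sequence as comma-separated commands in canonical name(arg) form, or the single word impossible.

key: running turn(right) before move(3) would end elsewhere — order is forced
from: x=5 y=5 heading=S
step 1 (move(3)): x=5 y=2 heading=S
step 2 (turn(right)): x=5 y=2 heading=W
no other 2-command option fits: unique.

move(3), turn(right)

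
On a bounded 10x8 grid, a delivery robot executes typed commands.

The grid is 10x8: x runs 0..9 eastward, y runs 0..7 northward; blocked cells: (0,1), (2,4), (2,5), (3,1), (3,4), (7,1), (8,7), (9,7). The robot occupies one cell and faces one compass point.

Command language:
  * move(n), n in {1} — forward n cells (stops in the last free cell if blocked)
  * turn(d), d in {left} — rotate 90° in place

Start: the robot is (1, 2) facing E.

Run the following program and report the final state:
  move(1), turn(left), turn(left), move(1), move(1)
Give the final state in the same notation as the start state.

(0, 2) facing W

initial: (1, 2) facing E
1. move(1) → (2, 2) facing E
2. turn(left) → (2, 2) facing N
3. turn(left) → (2, 2) facing W
4. move(1) → (1, 2) facing W
5. move(1) → (0, 2) facing W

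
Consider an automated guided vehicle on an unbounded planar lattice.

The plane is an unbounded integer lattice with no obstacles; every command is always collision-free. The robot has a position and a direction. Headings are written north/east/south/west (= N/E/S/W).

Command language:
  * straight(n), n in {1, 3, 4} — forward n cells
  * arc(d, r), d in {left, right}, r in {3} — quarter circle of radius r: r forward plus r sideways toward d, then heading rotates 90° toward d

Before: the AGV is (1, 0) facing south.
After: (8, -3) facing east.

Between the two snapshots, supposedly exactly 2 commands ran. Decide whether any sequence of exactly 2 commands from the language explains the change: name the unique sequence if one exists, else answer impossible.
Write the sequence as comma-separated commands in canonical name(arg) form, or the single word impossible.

key: order matters: swapping arc(left, 3) and straight(4) lands elsewhere
begin: (1, 0) facing south
step 1 (arc(left, 3)): (4, -3) facing east
step 2 (straight(4)): (8, -3) facing east
uniquely the one of 25 2-step routes that fits.

arc(left, 3), straight(4)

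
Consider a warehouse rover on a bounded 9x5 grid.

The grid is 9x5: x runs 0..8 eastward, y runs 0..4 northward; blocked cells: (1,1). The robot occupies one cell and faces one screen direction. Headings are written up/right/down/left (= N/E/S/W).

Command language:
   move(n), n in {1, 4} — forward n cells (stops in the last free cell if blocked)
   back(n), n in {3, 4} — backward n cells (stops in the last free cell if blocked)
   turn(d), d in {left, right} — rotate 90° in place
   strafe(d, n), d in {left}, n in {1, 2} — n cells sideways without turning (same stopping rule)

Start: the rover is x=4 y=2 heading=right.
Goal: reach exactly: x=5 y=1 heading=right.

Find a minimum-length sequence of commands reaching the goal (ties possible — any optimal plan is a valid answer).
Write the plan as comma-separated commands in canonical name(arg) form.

start: x=4 y=2 heading=right
1. move(1) → x=5 y=2 heading=right
2. turn(right) → x=5 y=2 heading=down
3. move(1) → x=5 y=1 heading=down
4. turn(left) → x=5 y=1 heading=right
minimal: 4 command(s), checked below 4.

move(1), turn(right), move(1), turn(left)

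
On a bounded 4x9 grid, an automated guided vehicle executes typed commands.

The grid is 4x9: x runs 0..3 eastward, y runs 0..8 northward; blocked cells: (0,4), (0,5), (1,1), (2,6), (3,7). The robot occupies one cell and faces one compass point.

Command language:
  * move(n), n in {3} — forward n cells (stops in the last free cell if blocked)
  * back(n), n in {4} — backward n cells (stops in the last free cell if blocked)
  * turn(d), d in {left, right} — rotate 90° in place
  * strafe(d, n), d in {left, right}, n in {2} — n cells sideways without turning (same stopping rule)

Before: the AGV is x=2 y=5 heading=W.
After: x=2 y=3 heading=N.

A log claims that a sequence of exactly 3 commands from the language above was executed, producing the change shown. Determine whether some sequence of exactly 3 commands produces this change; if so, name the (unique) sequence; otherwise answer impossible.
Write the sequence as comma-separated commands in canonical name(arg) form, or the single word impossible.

strafe(right, 2), strafe(left, 2), turn(right)

key: cell and facing (now N) both changed — the 3 commands mix motion and turning
initial: x=2 y=5 heading=W
step 1 (strafe(right, 2)): x=2 y=5 heading=W
step 2 (strafe(left, 2)): x=2 y=3 heading=W
step 3 (turn(right)): x=2 y=3 heading=N
uniquely the one of 216 3-step routes that fits.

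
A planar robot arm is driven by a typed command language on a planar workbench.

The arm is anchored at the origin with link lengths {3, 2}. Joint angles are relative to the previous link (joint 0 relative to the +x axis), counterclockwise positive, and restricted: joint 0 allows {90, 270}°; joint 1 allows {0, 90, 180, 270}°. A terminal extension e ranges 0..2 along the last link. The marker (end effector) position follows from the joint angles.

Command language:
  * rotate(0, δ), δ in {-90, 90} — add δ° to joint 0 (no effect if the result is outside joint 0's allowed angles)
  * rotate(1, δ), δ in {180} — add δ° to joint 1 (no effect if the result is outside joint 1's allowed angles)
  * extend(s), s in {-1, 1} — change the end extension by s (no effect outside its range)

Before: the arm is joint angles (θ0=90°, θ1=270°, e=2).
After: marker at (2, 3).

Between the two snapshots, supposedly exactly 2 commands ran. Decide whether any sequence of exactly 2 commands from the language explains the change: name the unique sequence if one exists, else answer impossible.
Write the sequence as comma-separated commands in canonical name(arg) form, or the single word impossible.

t0: joint angles (θ0=90°, θ1=270°, e=2)
t=1 extend(-1) ⇒ joint angles (θ0=90°, θ1=270°, e=1)
t=2 extend(-1) ⇒ joint angles (θ0=90°, θ1=270°, e=0)
no other 2-command option fits: unique.

extend(-1), extend(-1)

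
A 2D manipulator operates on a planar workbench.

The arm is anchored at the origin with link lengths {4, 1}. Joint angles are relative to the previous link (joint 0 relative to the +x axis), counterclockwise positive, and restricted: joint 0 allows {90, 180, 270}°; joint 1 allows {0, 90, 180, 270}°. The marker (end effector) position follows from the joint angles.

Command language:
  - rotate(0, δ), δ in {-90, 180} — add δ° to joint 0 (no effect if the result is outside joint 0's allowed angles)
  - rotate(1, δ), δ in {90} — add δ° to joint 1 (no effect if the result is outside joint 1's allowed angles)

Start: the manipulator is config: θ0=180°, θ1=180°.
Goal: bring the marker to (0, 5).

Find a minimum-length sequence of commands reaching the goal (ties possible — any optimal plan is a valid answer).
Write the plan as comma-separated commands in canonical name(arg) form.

start: config: θ0=180°, θ1=180°
[1] after rotate(1, 90): config: θ0=180°, θ1=270°
[2] after rotate(1, 90): config: θ0=180°, θ1=0°
[3] after rotate(0, -90): config: θ0=90°, θ1=0°
nothing shorter than 3 reaches the goal.

rotate(1, 90), rotate(1, 90), rotate(0, -90)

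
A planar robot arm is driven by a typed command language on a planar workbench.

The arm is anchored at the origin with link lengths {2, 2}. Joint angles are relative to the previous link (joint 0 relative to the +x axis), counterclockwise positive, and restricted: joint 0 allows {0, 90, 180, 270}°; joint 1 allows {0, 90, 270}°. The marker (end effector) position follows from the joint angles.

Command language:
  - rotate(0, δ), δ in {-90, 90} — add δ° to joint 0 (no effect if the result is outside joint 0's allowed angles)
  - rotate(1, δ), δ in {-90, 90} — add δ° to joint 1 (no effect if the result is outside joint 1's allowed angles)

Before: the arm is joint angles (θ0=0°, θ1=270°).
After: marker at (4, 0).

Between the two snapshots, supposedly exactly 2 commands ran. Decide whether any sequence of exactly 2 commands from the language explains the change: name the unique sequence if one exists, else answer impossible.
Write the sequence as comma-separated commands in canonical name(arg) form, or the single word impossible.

key: order matters: swapping rotate(1, -90) and rotate(1, 90) lands elsewhere
start: joint angles (θ0=0°, θ1=270°)
step 1 (rotate(1, -90)): joint angles (θ0=0°, θ1=270°)
step 2 (rotate(1, 90)): joint angles (θ0=0°, θ1=0°)
no other 2-command option fits: unique.

rotate(1, -90), rotate(1, 90)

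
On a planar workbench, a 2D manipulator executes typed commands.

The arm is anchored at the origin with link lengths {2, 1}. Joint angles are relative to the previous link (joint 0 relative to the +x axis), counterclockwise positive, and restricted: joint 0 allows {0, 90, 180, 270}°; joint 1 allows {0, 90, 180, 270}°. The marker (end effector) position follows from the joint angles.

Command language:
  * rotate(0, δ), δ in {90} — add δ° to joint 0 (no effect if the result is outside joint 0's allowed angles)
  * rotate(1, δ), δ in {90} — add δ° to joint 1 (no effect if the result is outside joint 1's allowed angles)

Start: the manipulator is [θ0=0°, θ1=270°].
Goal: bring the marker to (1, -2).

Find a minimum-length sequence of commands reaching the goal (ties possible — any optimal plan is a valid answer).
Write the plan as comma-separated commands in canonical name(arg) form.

rotate(0, 90), rotate(0, 90), rotate(0, 90), rotate(1, 90), rotate(1, 90)

initial: [θ0=0°, θ1=270°]
step 1 (rotate(0, 90)): [θ0=90°, θ1=270°]
step 2 (rotate(0, 90)): [θ0=180°, θ1=270°]
step 3 (rotate(0, 90)): [θ0=270°, θ1=270°]
step 4 (rotate(1, 90)): [θ0=270°, θ1=0°]
step 5 (rotate(1, 90)): [θ0=270°, θ1=90°]
no 4-step plan works, so 5 is optimal.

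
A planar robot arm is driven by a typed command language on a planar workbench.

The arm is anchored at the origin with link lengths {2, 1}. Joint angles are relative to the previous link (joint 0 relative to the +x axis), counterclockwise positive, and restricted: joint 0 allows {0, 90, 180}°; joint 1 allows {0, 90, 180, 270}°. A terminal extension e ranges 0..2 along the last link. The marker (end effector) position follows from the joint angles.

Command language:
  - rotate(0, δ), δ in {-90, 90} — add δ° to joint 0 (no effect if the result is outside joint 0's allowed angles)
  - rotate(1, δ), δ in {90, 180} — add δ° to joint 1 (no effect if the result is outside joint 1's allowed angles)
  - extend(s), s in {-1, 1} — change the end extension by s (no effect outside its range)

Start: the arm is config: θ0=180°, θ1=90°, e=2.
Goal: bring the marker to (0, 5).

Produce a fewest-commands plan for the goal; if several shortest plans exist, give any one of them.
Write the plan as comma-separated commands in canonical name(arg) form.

t0: config: θ0=180°, θ1=90°, e=2
1. rotate(0, -90) → config: θ0=90°, θ1=90°, e=2
2. rotate(1, 90) → config: θ0=90°, θ1=180°, e=2
3. rotate(1, 180) → config: θ0=90°, θ1=0°, e=2
minimal: 3 command(s), checked below 3.

rotate(0, -90), rotate(1, 90), rotate(1, 180)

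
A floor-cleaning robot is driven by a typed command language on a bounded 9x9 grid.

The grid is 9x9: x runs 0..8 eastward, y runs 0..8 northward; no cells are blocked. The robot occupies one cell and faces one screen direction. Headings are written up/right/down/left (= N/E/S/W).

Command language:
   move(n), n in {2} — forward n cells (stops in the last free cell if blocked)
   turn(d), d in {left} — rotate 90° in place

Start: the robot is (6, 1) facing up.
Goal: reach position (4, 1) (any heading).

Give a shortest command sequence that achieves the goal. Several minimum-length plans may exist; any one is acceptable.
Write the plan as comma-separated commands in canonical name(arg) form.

t0: (6, 1) facing up
1. turn(left) → (6, 1) facing left
2. move(2) → (4, 1) facing left
nothing shorter than 2 reaches the goal.

turn(left), move(2)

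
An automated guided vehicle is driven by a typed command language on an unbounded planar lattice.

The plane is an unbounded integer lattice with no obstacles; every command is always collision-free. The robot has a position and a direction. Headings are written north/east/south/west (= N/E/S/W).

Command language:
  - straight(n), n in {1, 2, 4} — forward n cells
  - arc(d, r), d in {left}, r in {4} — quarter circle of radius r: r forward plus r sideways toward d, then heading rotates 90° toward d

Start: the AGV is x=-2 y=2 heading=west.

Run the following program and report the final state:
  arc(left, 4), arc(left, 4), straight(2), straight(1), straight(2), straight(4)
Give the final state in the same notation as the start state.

x=7 y=-6 heading=east

from: x=-2 y=2 heading=west
[1] after arc(left, 4): x=-6 y=-2 heading=south
[2] after arc(left, 4): x=-2 y=-6 heading=east
[3] after straight(2): x=0 y=-6 heading=east
[4] after straight(1): x=1 y=-6 heading=east
[5] after straight(2): x=3 y=-6 heading=east
[6] after straight(4): x=7 y=-6 heading=east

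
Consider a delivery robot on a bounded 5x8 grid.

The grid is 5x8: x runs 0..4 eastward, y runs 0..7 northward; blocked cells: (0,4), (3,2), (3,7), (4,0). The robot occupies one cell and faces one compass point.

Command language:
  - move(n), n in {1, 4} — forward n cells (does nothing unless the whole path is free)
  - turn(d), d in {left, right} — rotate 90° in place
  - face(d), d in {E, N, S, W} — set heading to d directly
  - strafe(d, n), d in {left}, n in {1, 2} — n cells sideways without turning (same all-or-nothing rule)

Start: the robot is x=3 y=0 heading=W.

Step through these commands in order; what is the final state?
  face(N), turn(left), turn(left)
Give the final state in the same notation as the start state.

x=3 y=0 heading=S

begin: x=3 y=0 heading=W
t=1 face(N) ⇒ x=3 y=0 heading=N
t=2 turn(left) ⇒ x=3 y=0 heading=W
t=3 turn(left) ⇒ x=3 y=0 heading=S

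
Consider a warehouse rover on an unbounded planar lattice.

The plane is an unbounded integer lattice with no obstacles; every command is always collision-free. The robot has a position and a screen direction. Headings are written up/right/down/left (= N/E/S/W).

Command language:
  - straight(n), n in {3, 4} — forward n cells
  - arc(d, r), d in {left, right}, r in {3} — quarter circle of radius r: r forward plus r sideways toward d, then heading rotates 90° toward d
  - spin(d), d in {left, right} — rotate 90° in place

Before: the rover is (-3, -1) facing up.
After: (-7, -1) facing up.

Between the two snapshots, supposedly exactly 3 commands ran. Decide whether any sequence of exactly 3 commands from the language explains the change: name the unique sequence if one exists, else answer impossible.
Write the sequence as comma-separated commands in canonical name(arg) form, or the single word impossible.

spin(left), straight(4), spin(right)

key: running spin(right) before spin(left) would end elsewhere — order is forced
from: (-3, -1) facing up
t=1 spin(left) ⇒ (-3, -1) facing left
t=2 straight(4) ⇒ (-7, -1) facing left
t=3 spin(right) ⇒ (-7, -1) facing up
no other 3-command option fits: unique.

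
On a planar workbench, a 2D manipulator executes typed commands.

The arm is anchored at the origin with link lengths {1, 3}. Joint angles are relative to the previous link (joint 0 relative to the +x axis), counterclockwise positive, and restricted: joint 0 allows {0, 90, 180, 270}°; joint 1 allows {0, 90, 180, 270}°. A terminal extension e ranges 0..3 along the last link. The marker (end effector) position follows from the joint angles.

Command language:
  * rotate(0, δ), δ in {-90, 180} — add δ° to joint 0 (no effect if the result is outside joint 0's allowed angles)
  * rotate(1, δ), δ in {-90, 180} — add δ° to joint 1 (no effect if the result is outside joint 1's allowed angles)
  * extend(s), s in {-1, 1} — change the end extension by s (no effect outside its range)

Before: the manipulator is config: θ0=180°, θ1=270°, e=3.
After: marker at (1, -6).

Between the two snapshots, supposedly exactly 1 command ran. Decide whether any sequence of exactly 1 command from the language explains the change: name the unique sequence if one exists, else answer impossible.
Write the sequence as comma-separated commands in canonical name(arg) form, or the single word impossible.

initial: config: θ0=180°, θ1=270°, e=3
t=1 rotate(0, 180) ⇒ config: θ0=0°, θ1=270°, e=3
uniquely the one of 6 1-step routes that fits.

rotate(0, 180)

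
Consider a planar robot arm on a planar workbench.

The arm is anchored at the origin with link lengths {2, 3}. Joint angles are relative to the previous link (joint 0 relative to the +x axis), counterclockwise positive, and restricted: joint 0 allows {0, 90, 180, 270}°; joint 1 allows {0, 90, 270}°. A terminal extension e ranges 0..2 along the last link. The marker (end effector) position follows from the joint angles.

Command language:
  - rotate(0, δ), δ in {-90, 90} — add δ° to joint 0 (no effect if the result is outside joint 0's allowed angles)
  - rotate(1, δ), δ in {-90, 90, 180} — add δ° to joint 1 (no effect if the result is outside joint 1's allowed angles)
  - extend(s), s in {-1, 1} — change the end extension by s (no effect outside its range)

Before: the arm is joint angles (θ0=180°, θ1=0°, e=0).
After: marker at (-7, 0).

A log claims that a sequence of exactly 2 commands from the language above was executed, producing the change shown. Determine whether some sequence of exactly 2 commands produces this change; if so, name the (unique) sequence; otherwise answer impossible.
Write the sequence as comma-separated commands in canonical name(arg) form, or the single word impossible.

extend(1), extend(1)

t0: joint angles (θ0=180°, θ1=0°, e=0)
t=1 extend(1) ⇒ joint angles (θ0=180°, θ1=0°, e=1)
t=2 extend(1) ⇒ joint angles (θ0=180°, θ1=0°, e=2)
no rival 2-sequence matches.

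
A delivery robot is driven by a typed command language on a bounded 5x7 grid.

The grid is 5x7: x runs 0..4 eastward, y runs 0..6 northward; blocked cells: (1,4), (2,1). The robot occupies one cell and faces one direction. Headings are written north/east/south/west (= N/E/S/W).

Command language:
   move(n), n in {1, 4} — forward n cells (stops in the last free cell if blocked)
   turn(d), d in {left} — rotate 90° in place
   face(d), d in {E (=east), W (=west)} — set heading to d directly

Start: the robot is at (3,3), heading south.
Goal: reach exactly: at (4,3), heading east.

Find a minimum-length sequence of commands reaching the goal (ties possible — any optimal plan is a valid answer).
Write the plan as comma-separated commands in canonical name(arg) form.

initial: at (3,3), heading south
1. turn(left) → at (3,3), heading east
2. move(1) → at (4,3), heading east
nothing shorter than 2 reaches the goal.

turn(left), move(1)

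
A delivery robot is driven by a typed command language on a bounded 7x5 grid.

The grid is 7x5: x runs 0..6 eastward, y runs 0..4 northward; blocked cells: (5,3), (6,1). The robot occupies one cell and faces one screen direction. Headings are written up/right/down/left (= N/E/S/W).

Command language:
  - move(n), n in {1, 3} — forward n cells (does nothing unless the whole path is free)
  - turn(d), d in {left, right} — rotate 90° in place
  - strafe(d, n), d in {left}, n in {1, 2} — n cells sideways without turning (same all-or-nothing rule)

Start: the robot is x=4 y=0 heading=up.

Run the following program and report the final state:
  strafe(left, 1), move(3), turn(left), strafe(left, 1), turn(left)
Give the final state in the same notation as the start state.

x=3 y=2 heading=down

begin: x=4 y=0 heading=up
t=1 strafe(left, 1) ⇒ x=3 y=0 heading=up
t=2 move(3) ⇒ x=3 y=3 heading=up
t=3 turn(left) ⇒ x=3 y=3 heading=left
t=4 strafe(left, 1) ⇒ x=3 y=2 heading=left
t=5 turn(left) ⇒ x=3 y=2 heading=down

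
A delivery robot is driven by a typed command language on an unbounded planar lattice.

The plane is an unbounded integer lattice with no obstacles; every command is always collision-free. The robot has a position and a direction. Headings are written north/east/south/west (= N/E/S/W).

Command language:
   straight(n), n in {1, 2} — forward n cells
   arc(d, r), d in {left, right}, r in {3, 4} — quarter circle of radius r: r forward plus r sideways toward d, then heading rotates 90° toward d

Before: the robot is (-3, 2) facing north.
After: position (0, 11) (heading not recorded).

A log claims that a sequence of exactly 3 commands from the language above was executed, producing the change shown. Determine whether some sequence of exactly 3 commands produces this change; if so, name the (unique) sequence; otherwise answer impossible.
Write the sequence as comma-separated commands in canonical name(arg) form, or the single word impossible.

arc(right, 3), arc(left, 3), arc(left, 3)

key: running arc(left, 3) before arc(right, 3) would end elsewhere — order is forced
begin: (-3, 2) facing north
t=1 arc(right, 3) ⇒ (0, 5) facing east
t=2 arc(left, 3) ⇒ (3, 8) facing north
t=3 arc(left, 3) ⇒ (0, 11) facing west
no rival 3-sequence matches.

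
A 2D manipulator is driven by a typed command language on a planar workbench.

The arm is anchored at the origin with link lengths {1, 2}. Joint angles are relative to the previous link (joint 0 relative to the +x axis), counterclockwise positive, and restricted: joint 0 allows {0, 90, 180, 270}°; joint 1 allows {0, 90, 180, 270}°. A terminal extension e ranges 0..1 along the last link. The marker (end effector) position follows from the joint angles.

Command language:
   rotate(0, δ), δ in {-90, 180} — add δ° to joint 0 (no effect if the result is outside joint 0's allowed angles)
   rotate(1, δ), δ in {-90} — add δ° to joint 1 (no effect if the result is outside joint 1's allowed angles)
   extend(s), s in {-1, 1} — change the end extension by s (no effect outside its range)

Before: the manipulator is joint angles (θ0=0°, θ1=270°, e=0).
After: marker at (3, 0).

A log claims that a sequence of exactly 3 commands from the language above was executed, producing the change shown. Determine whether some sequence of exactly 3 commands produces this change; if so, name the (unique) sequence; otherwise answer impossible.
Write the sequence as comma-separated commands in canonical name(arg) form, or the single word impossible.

from: joint angles (θ0=0°, θ1=270°, e=0)
[1] after rotate(1, -90): joint angles (θ0=0°, θ1=180°, e=0)
[2] after rotate(1, -90): joint angles (θ0=0°, θ1=90°, e=0)
[3] after rotate(1, -90): joint angles (θ0=0°, θ1=0°, e=0)
no other 3-command option fits: unique.

rotate(1, -90), rotate(1, -90), rotate(1, -90)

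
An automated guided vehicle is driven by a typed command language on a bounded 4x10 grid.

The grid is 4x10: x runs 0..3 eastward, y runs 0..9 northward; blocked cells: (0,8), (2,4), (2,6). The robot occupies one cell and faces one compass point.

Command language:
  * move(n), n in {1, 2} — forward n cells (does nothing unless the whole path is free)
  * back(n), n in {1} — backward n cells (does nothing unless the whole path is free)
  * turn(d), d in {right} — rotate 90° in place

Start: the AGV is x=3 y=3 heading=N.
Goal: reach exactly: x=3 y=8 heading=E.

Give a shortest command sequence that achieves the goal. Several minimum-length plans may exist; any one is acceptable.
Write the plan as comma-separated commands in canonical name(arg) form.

initial: x=3 y=3 heading=N
step 1 (move(1)): x=3 y=4 heading=N
step 2 (move(2)): x=3 y=6 heading=N
step 3 (move(2)): x=3 y=8 heading=N
step 4 (turn(right)): x=3 y=8 heading=E
shorter routes all fall short; 4 is best.

move(1), move(2), move(2), turn(right)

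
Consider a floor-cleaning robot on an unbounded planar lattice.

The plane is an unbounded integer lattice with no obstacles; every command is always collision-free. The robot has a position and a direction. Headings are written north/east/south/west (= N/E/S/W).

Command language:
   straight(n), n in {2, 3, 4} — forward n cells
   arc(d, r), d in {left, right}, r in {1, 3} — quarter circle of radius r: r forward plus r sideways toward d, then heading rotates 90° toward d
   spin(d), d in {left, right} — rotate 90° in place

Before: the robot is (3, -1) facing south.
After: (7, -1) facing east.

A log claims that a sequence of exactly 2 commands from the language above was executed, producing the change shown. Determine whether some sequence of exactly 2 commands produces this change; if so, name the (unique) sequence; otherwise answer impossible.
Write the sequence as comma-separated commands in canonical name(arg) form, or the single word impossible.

key: running straight(4) before spin(left) would end elsewhere — order is forced
t0: (3, -1) facing south
t=1 spin(left) ⇒ (3, -1) facing east
t=2 straight(4) ⇒ (7, -1) facing east
uniquely the one of 81 2-step routes that fits.

spin(left), straight(4)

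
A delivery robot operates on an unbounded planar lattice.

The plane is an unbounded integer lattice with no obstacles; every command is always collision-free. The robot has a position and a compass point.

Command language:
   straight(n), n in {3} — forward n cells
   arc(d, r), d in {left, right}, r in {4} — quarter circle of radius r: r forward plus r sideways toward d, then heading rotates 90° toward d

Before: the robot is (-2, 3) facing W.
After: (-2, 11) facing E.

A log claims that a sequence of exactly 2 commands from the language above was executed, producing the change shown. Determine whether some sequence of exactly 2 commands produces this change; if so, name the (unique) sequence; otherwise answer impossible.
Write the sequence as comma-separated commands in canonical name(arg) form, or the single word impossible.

arc(right, 4), arc(right, 4)

key: cell and facing (now E) both changed — the 2 commands mix motion and turning
from: (-2, 3) facing W
step 1 (arc(right, 4)): (-6, 7) facing N
step 2 (arc(right, 4)): (-2, 11) facing E
uniquely the one of 9 2-step routes that fits.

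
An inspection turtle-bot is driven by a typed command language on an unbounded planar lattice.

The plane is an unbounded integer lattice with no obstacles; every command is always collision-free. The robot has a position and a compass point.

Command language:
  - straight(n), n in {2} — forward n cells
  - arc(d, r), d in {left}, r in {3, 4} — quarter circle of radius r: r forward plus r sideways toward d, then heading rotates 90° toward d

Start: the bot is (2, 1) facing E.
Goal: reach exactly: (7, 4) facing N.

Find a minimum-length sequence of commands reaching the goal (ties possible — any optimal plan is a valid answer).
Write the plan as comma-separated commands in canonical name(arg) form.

from: (2, 1) facing E
t=1 straight(2) ⇒ (4, 1) facing E
t=2 arc(left, 3) ⇒ (7, 4) facing N
minimal: 2 command(s), checked below 2.

straight(2), arc(left, 3)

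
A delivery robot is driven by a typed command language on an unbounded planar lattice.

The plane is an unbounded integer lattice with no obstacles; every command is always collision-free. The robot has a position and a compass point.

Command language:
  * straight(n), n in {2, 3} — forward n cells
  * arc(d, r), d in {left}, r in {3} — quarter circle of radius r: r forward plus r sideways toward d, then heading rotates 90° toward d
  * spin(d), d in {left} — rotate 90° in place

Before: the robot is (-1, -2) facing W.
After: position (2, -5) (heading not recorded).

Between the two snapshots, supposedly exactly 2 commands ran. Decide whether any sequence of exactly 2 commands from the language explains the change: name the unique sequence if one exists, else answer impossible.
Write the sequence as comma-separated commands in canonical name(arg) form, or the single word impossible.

key: running arc(left, 3) before spin(left) would end elsewhere — order is forced
initial: (-1, -2) facing W
[1] after spin(left): (-1, -2) facing S
[2] after arc(left, 3): (2, -5) facing E
all 16 alternatives checked — unique.

spin(left), arc(left, 3)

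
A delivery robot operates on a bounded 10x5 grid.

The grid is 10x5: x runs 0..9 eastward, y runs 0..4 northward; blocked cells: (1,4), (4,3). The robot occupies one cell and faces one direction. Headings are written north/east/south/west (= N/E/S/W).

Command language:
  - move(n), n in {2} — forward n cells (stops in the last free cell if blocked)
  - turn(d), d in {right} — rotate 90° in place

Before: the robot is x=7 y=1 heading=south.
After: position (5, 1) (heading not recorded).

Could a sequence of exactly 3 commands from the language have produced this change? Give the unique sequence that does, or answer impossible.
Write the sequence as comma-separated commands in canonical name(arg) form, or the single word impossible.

turn(right), move(2), turn(right)

start: x=7 y=1 heading=south
t=1 turn(right) ⇒ x=7 y=1 heading=west
t=2 move(2) ⇒ x=5 y=1 heading=west
t=3 turn(right) ⇒ x=5 y=1 heading=north
all 8 alternatives checked — unique.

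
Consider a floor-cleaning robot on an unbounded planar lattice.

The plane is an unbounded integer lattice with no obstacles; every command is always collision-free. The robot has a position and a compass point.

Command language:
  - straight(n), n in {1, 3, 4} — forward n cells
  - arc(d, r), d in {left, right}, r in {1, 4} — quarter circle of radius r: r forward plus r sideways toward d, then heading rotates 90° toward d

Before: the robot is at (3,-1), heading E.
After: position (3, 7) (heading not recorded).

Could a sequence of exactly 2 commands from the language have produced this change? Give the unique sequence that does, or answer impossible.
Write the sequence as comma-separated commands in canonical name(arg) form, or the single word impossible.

arc(left, 4), arc(left, 4)

t0: at (3,-1), heading E
step 1 (arc(left, 4)): at (7,3), heading N
step 2 (arc(left, 4)): at (3,7), heading W
no other 2-command option fits: unique.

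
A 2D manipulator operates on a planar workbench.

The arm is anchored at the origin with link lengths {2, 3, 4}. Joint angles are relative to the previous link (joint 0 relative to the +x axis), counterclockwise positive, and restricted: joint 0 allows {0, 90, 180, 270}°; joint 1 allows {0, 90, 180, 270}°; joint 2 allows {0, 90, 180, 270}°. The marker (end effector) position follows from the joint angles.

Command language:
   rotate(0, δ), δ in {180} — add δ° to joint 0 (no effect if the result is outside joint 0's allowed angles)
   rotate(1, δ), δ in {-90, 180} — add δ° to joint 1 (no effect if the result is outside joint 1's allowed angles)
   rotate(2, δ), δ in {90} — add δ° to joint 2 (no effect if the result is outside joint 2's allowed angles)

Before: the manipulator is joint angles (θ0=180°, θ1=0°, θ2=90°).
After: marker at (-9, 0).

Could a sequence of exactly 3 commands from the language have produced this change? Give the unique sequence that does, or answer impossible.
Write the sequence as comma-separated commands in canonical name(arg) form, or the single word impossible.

rotate(2, 90), rotate(2, 90), rotate(2, 90)

initial: joint angles (θ0=180°, θ1=0°, θ2=90°)
step 1 (rotate(2, 90)): joint angles (θ0=180°, θ1=0°, θ2=180°)
step 2 (rotate(2, 90)): joint angles (θ0=180°, θ1=0°, θ2=270°)
step 3 (rotate(2, 90)): joint angles (θ0=180°, θ1=0°, θ2=0°)
uniquely the one of 64 3-step routes that fits.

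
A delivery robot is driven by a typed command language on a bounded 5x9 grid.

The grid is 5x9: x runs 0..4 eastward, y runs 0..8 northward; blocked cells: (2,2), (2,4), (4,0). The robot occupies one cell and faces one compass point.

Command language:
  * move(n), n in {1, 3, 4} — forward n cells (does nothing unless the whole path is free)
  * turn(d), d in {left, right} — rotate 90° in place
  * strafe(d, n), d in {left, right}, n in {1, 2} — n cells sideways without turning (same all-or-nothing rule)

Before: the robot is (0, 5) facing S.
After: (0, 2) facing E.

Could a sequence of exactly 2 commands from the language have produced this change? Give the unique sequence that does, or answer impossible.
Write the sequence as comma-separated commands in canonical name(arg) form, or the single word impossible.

move(3), turn(left)

key: order matters: swapping move(3) and turn(left) lands elsewhere
t0: (0, 5) facing S
1. move(3) → (0, 2) facing S
2. turn(left) → (0, 2) facing E
all 81 alternatives checked — unique.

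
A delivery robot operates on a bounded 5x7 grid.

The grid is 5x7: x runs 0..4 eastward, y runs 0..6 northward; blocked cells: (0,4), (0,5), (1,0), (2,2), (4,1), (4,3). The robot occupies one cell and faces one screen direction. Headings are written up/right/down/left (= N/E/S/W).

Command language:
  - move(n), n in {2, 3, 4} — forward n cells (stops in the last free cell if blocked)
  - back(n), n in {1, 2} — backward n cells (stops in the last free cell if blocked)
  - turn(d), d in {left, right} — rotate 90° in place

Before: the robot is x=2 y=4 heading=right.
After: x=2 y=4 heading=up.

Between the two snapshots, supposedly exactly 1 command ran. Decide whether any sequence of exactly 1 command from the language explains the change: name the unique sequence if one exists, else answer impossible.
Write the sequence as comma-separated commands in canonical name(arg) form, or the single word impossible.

turn(left)

key: parked at (2,4) the whole time — nothing moves the robot
start: x=2 y=4 heading=right
1. turn(left) → x=2 y=4 heading=up
no rival 1-sequence matches.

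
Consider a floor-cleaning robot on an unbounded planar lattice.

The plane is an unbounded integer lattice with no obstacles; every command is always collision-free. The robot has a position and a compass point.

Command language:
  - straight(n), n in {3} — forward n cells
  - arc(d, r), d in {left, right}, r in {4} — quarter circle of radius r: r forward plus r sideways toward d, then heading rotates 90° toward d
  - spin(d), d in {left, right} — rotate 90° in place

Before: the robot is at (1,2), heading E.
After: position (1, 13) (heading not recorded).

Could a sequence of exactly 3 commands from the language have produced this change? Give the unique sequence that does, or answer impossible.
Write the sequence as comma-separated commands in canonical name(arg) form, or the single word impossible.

initial: at (1,2), heading E
t=1 arc(left, 4) ⇒ at (5,6), heading N
t=2 straight(3) ⇒ at (5,9), heading N
t=3 arc(left, 4) ⇒ at (1,13), heading W
no rival 3-sequence matches.

arc(left, 4), straight(3), arc(left, 4)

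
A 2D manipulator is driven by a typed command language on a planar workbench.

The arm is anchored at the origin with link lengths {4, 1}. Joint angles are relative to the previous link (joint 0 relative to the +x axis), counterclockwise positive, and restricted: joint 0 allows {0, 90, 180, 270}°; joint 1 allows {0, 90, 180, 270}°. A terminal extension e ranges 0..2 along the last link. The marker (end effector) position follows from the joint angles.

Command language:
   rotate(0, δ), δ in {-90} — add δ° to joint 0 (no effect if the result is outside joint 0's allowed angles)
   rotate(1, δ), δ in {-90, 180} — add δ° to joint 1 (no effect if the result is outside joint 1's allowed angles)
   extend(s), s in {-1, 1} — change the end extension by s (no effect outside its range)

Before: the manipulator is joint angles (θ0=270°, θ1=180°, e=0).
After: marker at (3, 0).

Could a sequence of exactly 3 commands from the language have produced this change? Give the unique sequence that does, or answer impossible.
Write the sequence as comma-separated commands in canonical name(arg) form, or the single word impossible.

initial: joint angles (θ0=270°, θ1=180°, e=0)
t=1 rotate(0, -90) ⇒ joint angles (θ0=180°, θ1=180°, e=0)
t=2 rotate(0, -90) ⇒ joint angles (θ0=90°, θ1=180°, e=0)
t=3 rotate(0, -90) ⇒ joint angles (θ0=0°, θ1=180°, e=0)
no other 3-command option fits: unique.

rotate(0, -90), rotate(0, -90), rotate(0, -90)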